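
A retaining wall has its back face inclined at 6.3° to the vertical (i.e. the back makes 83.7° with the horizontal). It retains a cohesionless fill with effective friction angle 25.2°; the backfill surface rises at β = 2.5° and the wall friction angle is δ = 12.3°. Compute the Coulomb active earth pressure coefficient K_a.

K_a = sin²(α+φ) / [sin²α · sin(α−δ) · (1 + √{sin(φ+δ)sin(φ−β) / (sin(α−δ)sin(α+β))})²].
With α = 83.7°, φ = 25.2°, δ = 12.3°, β = 2.5°: K_a = 0.4258.

0.426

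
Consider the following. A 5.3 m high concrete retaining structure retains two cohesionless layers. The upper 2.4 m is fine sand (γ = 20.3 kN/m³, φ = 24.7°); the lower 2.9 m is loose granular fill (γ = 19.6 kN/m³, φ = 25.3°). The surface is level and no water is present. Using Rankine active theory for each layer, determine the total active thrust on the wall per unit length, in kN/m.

K_a1 = tan²(45°−24.7°/2) = 0.4106; K_a2 = tan²(45°−25.3°/2) = 0.4012.
Layer 1: σ at base = K_a1 γ₁ h₁ = 20.00 kPa; P₁ = ½×20.00×2.4 = 24.00.
Layer 2: σ_v at top = γ₁h₁ = 48.72; σ_h top = K_a2×48.72 = 19.55; σ_h base = K_a2×(48.72+19.6×2.9) = 42.35.
P₂ = ½(19.55+42.35)×2.9 = 89.75. Total P_a = 24.00+89.75 = 113.8 kN/m.

114 kN/m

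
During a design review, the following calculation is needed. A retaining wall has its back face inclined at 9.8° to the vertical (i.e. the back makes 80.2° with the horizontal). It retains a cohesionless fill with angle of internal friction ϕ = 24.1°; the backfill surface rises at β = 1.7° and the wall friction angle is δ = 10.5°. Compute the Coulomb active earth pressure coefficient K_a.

0.469

K_a = sin²(α+φ) / [sin²α · sin(α−δ) · (1 + √{sin(φ+δ)sin(φ−β) / (sin(α−δ)sin(α+β))})²].
With α = 80.2°, φ = 24.1°, δ = 10.5°, β = 1.7°: K_a = 0.4690.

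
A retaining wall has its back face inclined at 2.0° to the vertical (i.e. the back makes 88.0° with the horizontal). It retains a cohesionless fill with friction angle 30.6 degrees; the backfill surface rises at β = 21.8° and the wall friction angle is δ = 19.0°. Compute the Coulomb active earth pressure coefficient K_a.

K_a = sin²(α+φ) / [sin²α · sin(α−δ) · (1 + √{sin(φ+δ)sin(φ−β) / (sin(α−δ)sin(α+β))})²].
With α = 88.0°, φ = 30.6°, δ = 19.0°, β = 21.8°: K_a = 0.4442.

0.444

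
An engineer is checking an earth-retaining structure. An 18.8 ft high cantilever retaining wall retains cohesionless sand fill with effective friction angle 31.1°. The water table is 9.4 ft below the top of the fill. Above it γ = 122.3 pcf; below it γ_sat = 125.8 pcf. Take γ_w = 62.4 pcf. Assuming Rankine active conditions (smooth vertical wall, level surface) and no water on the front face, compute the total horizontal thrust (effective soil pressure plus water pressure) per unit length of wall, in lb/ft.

K_a = tan²(45° − φ/2) = 0.3188.
γ' = 125.8 − 62.4 = 63.40 pcf. Depth below WT = 9.4 ft.
σ'_h at WT = K_a γ d_w = 366.5 psf; at base = 366.5 + K_a γ' × 9.4 = 556.5 psf.
P₁ (0–9.4 ft) = ½×366.5×9.4 = 1723. P₂ (9.4–18.8 ft) = ½(366.5+556.5)×9.4 = 4338.
P_w = ½ γ_w h₂² = 0.5×62.4×9.4² = 2757. Total = 1723+4338+2757 = 8817 lb/ft.

8820 lb/ft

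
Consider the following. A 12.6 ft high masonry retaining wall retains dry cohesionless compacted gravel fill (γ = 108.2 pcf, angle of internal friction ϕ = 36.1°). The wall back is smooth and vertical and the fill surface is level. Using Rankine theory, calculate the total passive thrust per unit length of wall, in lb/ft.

K_p = tan²(45° + φ/2) = 3.869.
P_p = ½ K_p γ H² = 0.5 × 3.869 × 108.2 × 12.6² = 33230 lb/ft.

33200 lb/ft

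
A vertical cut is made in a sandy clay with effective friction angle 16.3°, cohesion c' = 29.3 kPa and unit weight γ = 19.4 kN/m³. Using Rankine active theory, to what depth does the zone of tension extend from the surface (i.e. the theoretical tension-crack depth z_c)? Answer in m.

4.03 m

K_a = tan²(45° − 16.3°/2) = 0.5617; √K_a = 0.7495.
The active pressure is zero where K_a γ z = 2c√K_a, so z_c = 2c/(γ√K_a) = 2×29.3/(19.4×0.7495) = 4.030 m.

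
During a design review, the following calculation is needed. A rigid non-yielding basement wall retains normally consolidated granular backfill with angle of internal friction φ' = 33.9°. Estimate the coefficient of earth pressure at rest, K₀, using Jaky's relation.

K₀ = 1 − sin φ' = 1 − sin 33.9° = 0.4423.

0.442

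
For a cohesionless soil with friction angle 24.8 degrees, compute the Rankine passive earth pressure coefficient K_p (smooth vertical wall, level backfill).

K_p = (1 + sin φ)/(1 − sin φ) = tan²(45° + 24.8°/2) = 2.445.

2.45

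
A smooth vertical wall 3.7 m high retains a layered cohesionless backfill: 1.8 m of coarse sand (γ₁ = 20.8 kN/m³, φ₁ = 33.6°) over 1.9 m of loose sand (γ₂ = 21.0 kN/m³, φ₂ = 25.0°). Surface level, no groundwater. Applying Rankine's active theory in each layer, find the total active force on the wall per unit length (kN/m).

K_a1 = tan²(45°−33.6°/2) = 0.2875; K_a2 = tan²(45°−25.0°/2) = 0.4059.
Layer 1: σ at base = K_a1 γ₁ h₁ = 10.76 kPa; P₁ = ½×10.76×1.8 = 9.688.
Layer 2: σ_v at top = γ₁h₁ = 37.44; σ_h top = K_a2×37.44 = 15.20; σ_h base = K_a2×(37.44+21.0×1.9) = 31.39.
P₂ = ½(15.20+31.39)×1.9 = 44.26. Total P_a = 9.688+44.26 = 53.94 kN/m.

53.9 kN/m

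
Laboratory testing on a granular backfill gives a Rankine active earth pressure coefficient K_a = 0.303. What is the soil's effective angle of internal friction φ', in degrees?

K_a = tan²(45° − φ/2) ⇒ 45° − φ/2 = arctan(√0.303) = 28.83°.
φ = 2(45° − 28.83°) = 32.34°.

32.3°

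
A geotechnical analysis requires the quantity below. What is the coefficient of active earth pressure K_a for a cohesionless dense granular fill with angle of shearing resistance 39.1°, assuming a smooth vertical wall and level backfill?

0.226

K_a = (1 − sin φ)/(1 + sin φ) = (1 − sin 39.1°)/(1 + sin 39.1°) = 0.2265.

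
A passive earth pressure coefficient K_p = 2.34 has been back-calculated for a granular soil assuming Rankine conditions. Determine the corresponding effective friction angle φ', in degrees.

K_p = (1+sin φ)/(1−sin φ) ⇒ sin φ = (K_p − 1)/(K_p + 1) = 0.4012.
φ = arcsin(0.4012) = 23.65°.

23.7°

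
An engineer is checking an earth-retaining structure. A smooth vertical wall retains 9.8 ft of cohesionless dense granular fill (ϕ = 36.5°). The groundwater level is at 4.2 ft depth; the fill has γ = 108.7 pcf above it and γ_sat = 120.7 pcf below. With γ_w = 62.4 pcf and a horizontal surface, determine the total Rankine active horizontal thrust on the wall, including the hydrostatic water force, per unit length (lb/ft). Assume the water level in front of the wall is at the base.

2100 lb/ft

K_a = tan²(45° − φ/2) = 0.2541.
γ' = 120.7 − 62.4 = 58.30 pcf. Depth below WT = 5.6 ft.
σ'_h at WT = K_a γ d_w = 116.0 psf; at base = 116.0 + K_a γ' × 5.6 = 198.9 psf.
P₁ (0–4.2 ft) = ½×116.0×4.2 = 243.6. P₂ (4.2–9.8 ft) = ½(116.0+198.9)×5.6 = 881.8.
P_w = ½ γ_w h₂² = 0.5×62.4×5.6² = 978.4. Total = 243.6+881.8+978.4 = 2104 lb/ft.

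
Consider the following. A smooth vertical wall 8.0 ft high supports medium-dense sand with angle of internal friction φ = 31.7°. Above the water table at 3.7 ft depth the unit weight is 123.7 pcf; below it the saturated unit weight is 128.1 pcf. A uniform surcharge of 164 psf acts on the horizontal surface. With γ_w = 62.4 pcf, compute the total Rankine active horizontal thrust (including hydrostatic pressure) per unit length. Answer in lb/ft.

2050 lb/ft

K_a = tan²(45° − φ/2) = 0.3111.
γ' = 128.1 − 62.4 = 65.70 pcf. h₂ = H − d_w = 4.3 ft.
σ'_h: at surface K_a·q = 51.02; at WT K_a(q+γd_w) = 193.4; at base K_a(q+γd_w+γ'h₂) = 281.3 psf.
P₁ = ½(51.02+193.4)×3.7 = 452.1; P₂ = ½(193.4+281.3)×4.3 = 1021; P_w = ½γ_w h₂² = 576.9.
Total = 452.1+1021+576.9 = 2050 lb/ft.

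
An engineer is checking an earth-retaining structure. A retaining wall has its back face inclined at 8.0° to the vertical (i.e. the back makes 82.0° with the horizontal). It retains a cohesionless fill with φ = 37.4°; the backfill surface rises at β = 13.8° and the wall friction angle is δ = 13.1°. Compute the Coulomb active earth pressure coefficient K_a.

0.334

K_a = sin²(α+φ) / [sin²α · sin(α−δ) · (1 + √{sin(φ+δ)sin(φ−β) / (sin(α−δ)sin(α+β))})²].
With α = 82.0°, φ = 37.4°, δ = 13.1°, β = 13.8°: K_a = 0.3336.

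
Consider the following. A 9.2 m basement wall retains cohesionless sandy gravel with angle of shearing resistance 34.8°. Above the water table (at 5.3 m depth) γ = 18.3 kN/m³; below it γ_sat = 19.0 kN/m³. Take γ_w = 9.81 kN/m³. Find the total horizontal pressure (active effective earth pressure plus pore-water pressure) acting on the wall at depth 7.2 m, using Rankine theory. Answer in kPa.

K_a = (1 − sin φ)/(1 + sin φ) = 0.2733.
γ' = 19.0 − 9.81 = 9.190 kN/m³.
Effective vertical stress at 7.2 m: σ'_v = 18.3×5.3 + 9.190×1.90 = 114.5 kPa.
σ'_h = K_a σ'_v = 0.2733 × 114.5 = 31.28 kPa; u = γ_w × 1.90 = 18.64 kPa.
Total σ_h = 31.28 + 18.64 = 49.92 kPa.

49.9 kPa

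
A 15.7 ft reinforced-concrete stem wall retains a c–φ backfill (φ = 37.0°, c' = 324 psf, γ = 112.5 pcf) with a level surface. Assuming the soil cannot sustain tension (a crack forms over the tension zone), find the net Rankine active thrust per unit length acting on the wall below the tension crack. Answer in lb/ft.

240 lb/ft

K_a = 0.2486; √K_a = 0.4986.
Tension-crack depth z_c = 2c/(γ√K_a) = 2×324/(112.5×0.4986) = 11.55 ft.
σ_a at base = K_a γ H − 2c√K_a = 0.2486×112.5×15.7 − 2×324×0.4986 = 116.0 psf.
P_a = ½ × 116.0 × (H − z_c) = 0.5×116.0×4.147 = 240.5 lb/ft.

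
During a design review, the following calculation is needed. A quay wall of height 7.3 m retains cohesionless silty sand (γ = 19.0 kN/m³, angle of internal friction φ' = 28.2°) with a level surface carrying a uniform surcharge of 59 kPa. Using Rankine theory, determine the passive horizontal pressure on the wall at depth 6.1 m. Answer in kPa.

488 kPa

K_p = (1 + sin φ)/(1 − sin φ) = 2.792.
σ_v = γz + q = 19.0 × 6.1 + 59 = 174.9 kPa.
σ_h = K_p σ_v = 2.792 × 174.9 = 488.3 kPa.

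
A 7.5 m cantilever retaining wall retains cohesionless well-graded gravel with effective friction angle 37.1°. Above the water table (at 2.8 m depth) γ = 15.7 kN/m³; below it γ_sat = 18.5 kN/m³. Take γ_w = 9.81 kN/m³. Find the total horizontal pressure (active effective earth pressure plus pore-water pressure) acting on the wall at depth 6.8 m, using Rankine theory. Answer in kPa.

K_a = (1 − sin φ)/(1 + sin φ) = 0.2475.
γ' = 18.5 − 9.81 = 8.690 kN/m³.
Effective vertical stress at 6.8 m: σ'_v = 15.7×2.8 + 8.690×4.00 = 78.72 kPa.
σ'_h = K_a σ'_v = 0.2475 × 78.72 = 19.48 kPa; u = γ_w × 4.00 = 39.24 kPa.
Total σ_h = 19.48 + 39.24 = 58.72 kPa.

58.7 kPa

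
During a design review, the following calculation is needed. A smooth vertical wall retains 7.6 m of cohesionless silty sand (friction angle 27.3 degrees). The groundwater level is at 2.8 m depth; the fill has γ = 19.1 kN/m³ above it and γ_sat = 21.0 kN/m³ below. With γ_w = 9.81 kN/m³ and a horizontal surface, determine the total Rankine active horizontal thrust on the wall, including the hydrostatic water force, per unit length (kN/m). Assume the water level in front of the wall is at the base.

K_a = tan²(45° − φ/2) = 0.3711.
γ' = 21.0 − 9.81 = 11.19 kN/m³. Depth below WT = 4.8 m.
σ'_h at WT = K_a γ d_w = 19.85 kPa; at base = 19.85 + K_a γ' × 4.8 = 39.78 kPa.
P₁ (0–2.8 m) = ½×19.85×2.8 = 27.79. P₂ (2.8–7.6 m) = ½(19.85+39.78)×4.8 = 143.1.
P_w = ½ γ_w h₂² = 0.5×9.81×4.8² = 113.0. Total = 27.79+143.1+113.0 = 283.9 kN/m.

284 kN/m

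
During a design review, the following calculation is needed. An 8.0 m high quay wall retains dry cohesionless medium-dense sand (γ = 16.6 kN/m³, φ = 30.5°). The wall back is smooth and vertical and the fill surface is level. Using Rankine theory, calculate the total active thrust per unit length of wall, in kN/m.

174 kN/m

K_a = tan²(45° − φ/2) = 0.3267.
P_a = ½ K_a γ H² = 0.5 × 0.3267 × 16.6 × 8.0² = 173.5 kN/m.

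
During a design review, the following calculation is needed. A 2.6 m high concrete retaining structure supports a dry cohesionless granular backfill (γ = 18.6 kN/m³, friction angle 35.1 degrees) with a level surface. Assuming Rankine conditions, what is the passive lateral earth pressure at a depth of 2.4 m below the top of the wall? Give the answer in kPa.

165 kPa

K_p = (1 + sin φ)/(1 − sin φ) = 3.706.
σ_h = K_p γ z = 3.706 × 18.6 × 2.4 = 165.4 kPa.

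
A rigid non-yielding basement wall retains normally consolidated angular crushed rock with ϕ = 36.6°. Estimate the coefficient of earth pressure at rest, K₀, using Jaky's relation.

0.404

K₀ = 1 − sin φ' = 1 − sin 36.6° = 0.4038.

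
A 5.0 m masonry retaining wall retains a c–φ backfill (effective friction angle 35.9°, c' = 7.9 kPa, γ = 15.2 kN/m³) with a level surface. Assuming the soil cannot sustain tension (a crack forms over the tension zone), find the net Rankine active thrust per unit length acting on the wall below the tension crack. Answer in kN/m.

K_a = 0.2607; √K_a = 0.5106.
Tension-crack depth z_c = 2c/(γ√K_a) = 2×7.9/(15.2×0.5106) = 2.036 m.
σ_a at base = K_a γ H − 2c√K_a = 0.2607×15.2×5.0 − 2×7.9×0.5106 = 11.75 kPa.
P_a = ½ × 11.75 × (H − z_c) = 0.5×11.75×2.964 = 17.41 kN/m.

17.4 kN/m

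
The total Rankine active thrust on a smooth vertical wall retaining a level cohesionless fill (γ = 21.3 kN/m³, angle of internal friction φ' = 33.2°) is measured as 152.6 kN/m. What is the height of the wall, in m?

7.00 m

K_a = 0.2924. P_a = ½ K_a γ H² ⇒ H = √(2P_a/(K_a γ)).
H = √(2×152.6/(0.2924×21.3)) = 7.001 m.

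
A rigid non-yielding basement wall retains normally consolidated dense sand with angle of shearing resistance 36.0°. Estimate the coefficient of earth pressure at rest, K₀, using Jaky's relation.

0.412

K₀ = 1 − sin φ' = 1 − sin 36.0° = 0.4122.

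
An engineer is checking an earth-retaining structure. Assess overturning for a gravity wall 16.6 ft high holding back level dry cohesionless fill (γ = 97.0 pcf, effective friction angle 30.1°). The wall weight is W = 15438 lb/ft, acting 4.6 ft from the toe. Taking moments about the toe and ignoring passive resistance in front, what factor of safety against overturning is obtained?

2.89

K_a = tan²(45° − 30.1°/2) = 0.3320.
P_a = ½K_aγH² = 0.5×0.3320×97.0×16.6² = 4437 lb/ft, acting at H/3 = 5.533 ft above the base.
Overturning moment M_o = P_a × H/3 = 4437 × 5.533 = 24550.
Resisting moment M_r = W × 4.6 = 15438 × 4.6 = 71010.
FS_overturning = M_r/M_o = 71010/24550 = 2.893.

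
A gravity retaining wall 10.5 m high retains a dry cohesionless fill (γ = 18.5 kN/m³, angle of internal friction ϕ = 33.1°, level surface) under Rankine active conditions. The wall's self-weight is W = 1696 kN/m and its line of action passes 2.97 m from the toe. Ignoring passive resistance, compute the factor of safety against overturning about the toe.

4.81

K_a = tan²(45° − 33.1°/2) = 0.2936.
P_a = ½K_aγH² = 0.5×0.2936×18.5×10.5² = 299.4 kN/m, acting at H/3 = 3.500 m above the base.
Overturning moment M_o = P_a × H/3 = 299.4 × 3.500 = 1048.
Resisting moment M_r = W × 2.97 = 1696 × 2.97 = 5037.
FS_overturning = M_r/M_o = 5037/1048 = 4.807.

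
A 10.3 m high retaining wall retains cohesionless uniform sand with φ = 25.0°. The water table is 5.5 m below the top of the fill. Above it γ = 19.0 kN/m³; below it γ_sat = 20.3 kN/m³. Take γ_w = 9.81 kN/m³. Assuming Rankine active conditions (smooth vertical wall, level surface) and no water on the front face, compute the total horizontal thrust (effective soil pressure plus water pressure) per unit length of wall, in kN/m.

K_a = tan²(45° − φ/2) = 0.4059.
γ' = 20.3 − 9.81 = 10.49 kN/m³. Depth below WT = 4.8 m.
σ'_h at WT = K_a γ d_w = 42.41 kPa; at base = 42.41 + K_a γ' × 4.8 = 62.85 kPa.
P₁ (0–5.5 m) = ½×42.41×5.5 = 116.6. P₂ (5.5–10.3 m) = ½(42.41+62.85)×4.8 = 252.6.
P_w = ½ γ_w h₂² = 0.5×9.81×4.8² = 113.0. Total = 116.6+252.6+113.0 = 482.3 kN/m.

482 kN/m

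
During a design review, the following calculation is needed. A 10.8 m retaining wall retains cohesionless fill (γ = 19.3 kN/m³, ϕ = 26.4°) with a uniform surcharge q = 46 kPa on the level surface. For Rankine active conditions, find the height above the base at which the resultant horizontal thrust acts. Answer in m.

K_a = 0.3844.
Triangular part P₁ = ½K_aγH² = 432.7 at H/3 = 3.600 m; rectangular part P₂ = K_a q H = 191.0 at H/2 = 5.400 m.
ȳ = (P₁·3.600 + P₂·5.400)/(P₁+P₂) = 4.151 m.

4.15 m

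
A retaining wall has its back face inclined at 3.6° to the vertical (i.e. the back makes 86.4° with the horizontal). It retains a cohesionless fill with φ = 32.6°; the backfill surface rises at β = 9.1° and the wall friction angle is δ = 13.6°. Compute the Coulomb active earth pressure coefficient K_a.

K_a = sin²(α+φ) / [sin²α · sin(α−δ) · (1 + √{sin(φ+δ)sin(φ−β) / (sin(α−δ)sin(α+β))})²].
With α = 86.4°, φ = 32.6°, δ = 13.6°, β = 9.1°: K_a = 0.3346.

0.335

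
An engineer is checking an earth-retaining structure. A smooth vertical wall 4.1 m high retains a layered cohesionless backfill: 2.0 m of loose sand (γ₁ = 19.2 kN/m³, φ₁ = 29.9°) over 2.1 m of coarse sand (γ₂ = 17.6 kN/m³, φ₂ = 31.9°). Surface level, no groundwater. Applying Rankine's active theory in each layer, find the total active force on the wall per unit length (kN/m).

K_a1 = tan²(45°−29.9°/2) = 0.3347; K_a2 = tan²(45°−31.9°/2) = 0.3085.
Layer 1: σ at base = K_a1 γ₁ h₁ = 12.85 kPa; P₁ = ½×12.85×2.0 = 12.85.
Layer 2: σ_v at top = γ₁h₁ = 38.40; σ_h top = K_a2×38.40 = 11.85; σ_h base = K_a2×(38.40+17.6×2.1) = 23.25.
P₂ = ½(11.85+23.25)×2.1 = 36.85. Total P_a = 12.85+36.85 = 49.70 kN/m.

49.7 kN/m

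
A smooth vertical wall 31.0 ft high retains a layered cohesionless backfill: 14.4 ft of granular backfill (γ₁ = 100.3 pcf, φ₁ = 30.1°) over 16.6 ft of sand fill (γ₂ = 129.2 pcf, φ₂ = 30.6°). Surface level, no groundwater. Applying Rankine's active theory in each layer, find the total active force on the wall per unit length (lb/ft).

17000 lb/ft

K_a1 = tan²(45°−30.1°/2) = 0.3320; K_a2 = tan²(45°−30.6°/2) = 0.3253.
Layer 1: σ at base = K_a1 γ₁ h₁ = 479.5 psf; P₁ = ½×479.5×14.4 = 3452.
Layer 2: σ_v at top = γ₁h₁ = 1444; σ_h top = K_a2×1444 = 469.9; σ_h base = K_a2×(1444+129.2×16.6) = 1168.
P₂ = ½(469.9+1168)×16.6 = 13590. Total P_a = 3452+13590 = 17040 lb/ft.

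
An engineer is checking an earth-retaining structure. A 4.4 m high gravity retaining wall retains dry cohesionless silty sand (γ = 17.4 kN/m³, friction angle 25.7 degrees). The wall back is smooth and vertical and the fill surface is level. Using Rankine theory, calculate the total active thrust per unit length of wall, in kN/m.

K_a = tan²(45° − φ/2) = 0.3950.
P_a = ½ K_a γ H² = 0.5 × 0.3950 × 17.4 × 4.4² = 66.54 kN/m.

66.5 kN/m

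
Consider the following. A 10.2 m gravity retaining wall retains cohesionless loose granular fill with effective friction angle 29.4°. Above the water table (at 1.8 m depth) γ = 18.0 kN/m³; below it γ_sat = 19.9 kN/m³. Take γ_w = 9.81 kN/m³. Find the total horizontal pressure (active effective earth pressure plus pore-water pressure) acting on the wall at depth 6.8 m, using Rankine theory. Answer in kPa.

K_a = (1 − sin φ)/(1 + sin φ) = 0.3415.
γ' = 19.9 − 9.81 = 10.09 kN/m³.
Effective vertical stress at 6.8 m: σ'_v = 18.0×1.8 + 10.09×5.00 = 82.85 kPa.
σ'_h = K_a σ'_v = 0.3415 × 82.85 = 28.29 kPa; u = γ_w × 5.00 = 49.05 kPa.
Total σ_h = 28.29 + 49.05 = 77.34 kPa.

77.3 kPa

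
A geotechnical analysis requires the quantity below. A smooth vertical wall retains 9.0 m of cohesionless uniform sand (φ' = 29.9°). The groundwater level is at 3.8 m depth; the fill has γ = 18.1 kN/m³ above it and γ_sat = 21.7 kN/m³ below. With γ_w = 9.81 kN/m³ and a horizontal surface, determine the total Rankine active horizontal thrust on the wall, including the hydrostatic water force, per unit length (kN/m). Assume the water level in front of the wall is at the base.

K_a = tan²(45° − φ/2) = 0.3347.
γ' = 21.7 − 9.81 = 11.89 kN/m³. Depth below WT = 5.2 m.
σ'_h at WT = K_a γ d_w = 23.02 kPa; at base = 23.02 + K_a γ' × 5.2 = 43.71 kPa.
P₁ (0–3.8 m) = ½×23.02×3.8 = 43.74. P₂ (3.8–9.0 m) = ½(23.02+43.71)×5.2 = 173.5.
P_w = ½ γ_w h₂² = 0.5×9.81×5.2² = 132.6. Total = 43.74+173.5+132.6 = 349.9 kN/m.

350 kN/m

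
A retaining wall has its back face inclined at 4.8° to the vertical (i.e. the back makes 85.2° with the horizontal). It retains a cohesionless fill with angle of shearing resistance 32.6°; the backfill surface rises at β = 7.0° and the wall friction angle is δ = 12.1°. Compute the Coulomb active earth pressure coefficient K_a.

K_a = sin²(α+φ) / [sin²α · sin(α−δ) · (1 + √{sin(φ+δ)sin(φ−β) / (sin(α−δ)sin(α+β))})²].
With α = 85.2°, φ = 32.6°, δ = 12.1°, β = 7.0°: K_a = 0.3368.

0.337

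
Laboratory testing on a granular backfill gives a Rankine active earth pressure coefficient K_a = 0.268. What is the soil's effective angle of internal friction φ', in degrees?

K_a = tan²(45° − φ/2) ⇒ 45° − φ/2 = arctan(√0.268) = 27.37°.
φ = 2(45° − 27.37°) = 35.26°.

35.3°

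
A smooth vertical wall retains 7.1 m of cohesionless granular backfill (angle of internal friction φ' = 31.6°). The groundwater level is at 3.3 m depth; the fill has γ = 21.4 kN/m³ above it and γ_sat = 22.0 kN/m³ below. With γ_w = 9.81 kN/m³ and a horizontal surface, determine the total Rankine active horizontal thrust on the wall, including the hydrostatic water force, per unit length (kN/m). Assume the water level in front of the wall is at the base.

219 kN/m

K_a = tan²(45° − φ/2) = 0.3123.
γ' = 22.0 − 9.81 = 12.19 kN/m³. Depth below WT = 3.8 m.
σ'_h at WT = K_a γ d_w = 22.06 kPa; at base = 22.06 + K_a γ' × 3.8 = 36.53 kPa.
P₁ (0–3.3 m) = ½×22.06×3.3 = 36.40. P₂ (3.3–7.1 m) = ½(22.06+36.53)×3.8 = 111.3.
P_w = ½ γ_w h₂² = 0.5×9.81×3.8² = 70.83. Total = 36.40+111.3+70.83 = 218.5 kN/m.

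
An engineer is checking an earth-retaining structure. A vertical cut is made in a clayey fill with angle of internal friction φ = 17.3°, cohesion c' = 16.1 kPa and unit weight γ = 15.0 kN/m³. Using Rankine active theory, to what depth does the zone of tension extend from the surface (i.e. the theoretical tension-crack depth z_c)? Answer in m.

2.92 m

K_a = tan²(45° − 17.3°/2) = 0.5416; √K_a = 0.7359.
The active pressure is zero where K_a γ z = 2c√K_a, so z_c = 2c/(γ√K_a) = 2×16.1/(15.0×0.7359) = 2.917 m.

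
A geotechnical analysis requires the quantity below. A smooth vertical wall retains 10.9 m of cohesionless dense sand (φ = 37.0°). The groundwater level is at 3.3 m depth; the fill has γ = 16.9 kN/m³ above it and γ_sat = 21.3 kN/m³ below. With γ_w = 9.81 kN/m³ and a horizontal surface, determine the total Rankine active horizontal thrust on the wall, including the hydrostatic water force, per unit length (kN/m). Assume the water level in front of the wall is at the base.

K_a = tan²(45° − φ/2) = 0.2486.
γ' = 21.3 − 9.81 = 11.49 kN/m³. Depth below WT = 7.6 m.
σ'_h at WT = K_a γ d_w = 13.86 kPa; at base = 13.86 + K_a γ' × 7.6 = 35.57 kPa.
P₁ (0–3.3 m) = ½×13.86×3.3 = 22.87. P₂ (3.3–10.9 m) = ½(13.86+35.57)×7.6 = 187.9.
P_w = ½ γ_w h₂² = 0.5×9.81×7.6² = 283.3. Total = 22.87+187.9+283.3 = 494.0 kN/m.

494 kN/m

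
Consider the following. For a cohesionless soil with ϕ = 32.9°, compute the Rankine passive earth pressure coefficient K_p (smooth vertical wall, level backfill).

K_p = (1 + sin φ)/(1 − sin φ) = tan²(45° + 32.9°/2) = 3.378.

3.38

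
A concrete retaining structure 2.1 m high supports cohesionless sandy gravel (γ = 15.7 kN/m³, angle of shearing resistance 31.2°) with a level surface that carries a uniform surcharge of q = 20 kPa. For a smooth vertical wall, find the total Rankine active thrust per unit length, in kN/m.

24.3 kN/m

K_a = tan²(45° − φ/2) = 0.3175.
Soil triangle: ½ K_a γ H² = 0.5×0.3175×15.7×2.1² = 10.99 kN/m.
Surcharge rectangle: K_a q H = 0.3175×20×2.1 = 13.33 kN/m.
Total = 10.99 + 13.33 = 24.33 kN/m.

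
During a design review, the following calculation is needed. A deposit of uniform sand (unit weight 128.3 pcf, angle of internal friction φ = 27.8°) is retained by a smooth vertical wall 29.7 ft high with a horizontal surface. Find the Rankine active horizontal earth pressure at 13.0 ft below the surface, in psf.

K_a = (1 − sin φ)/(1 + sin φ) = 0.3639.
σ_h = K_a γ z = 0.3639 × 128.3 × 13.0 = 606.9 psf.

607 psf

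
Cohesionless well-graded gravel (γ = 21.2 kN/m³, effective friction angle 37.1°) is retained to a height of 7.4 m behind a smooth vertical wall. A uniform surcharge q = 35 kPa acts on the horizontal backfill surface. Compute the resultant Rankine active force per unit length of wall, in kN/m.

K_a = tan²(45° − φ/2) = 0.2475.
Soil triangle: ½ K_a γ H² = 0.5×0.2475×21.2×7.4² = 143.7 kN/m.
Surcharge rectangle: K_a q H = 0.2475×35×7.4 = 64.10 kN/m.
Total = 143.7 + 64.10 = 207.8 kN/m.

208 kN/m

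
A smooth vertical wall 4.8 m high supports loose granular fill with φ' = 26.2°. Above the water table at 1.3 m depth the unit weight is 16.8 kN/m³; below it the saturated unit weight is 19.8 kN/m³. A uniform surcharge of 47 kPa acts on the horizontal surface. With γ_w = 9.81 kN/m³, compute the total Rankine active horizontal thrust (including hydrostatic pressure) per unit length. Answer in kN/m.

206 kN/m

K_a = tan²(45° − φ/2) = 0.3874.
γ' = 19.8 − 9.81 = 9.990 kN/m³. h₂ = H − d_w = 3.5 m.
σ'_h: at surface K_a·q = 18.21; at WT K_a(q+γd_w) = 26.67; at base K_a(q+γd_w+γ'h₂) = 40.22 kPa.
P₁ = ½(18.21+26.67)×1.3 = 29.17; P₂ = ½(26.67+40.22)×3.5 = 117.1; P_w = ½γ_w h₂² = 60.09.
Total = 29.17+117.1+60.09 = 206.3 kN/m.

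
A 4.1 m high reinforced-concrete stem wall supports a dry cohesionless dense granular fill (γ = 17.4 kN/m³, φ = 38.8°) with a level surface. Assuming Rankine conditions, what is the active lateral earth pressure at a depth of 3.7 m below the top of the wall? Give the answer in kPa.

K_a = (1 − sin φ)/(1 + sin φ) = 0.2296.
σ_h = K_a γ z = 0.2296 × 17.4 × 3.7 = 14.78 kPa.

14.8 kPa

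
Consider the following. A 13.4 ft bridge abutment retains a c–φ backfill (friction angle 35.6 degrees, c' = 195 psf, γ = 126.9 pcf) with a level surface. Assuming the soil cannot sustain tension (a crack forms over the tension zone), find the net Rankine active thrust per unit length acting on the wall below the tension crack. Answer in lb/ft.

923 lb/ft

K_a = 0.2641; √K_a = 0.5139.
Tension-crack depth z_c = 2c/(γ√K_a) = 2×195/(126.9×0.5139) = 5.980 ft.
σ_a at base = K_a γ H − 2c√K_a = 0.2641×126.9×13.4 − 2×195×0.5139 = 248.7 psf.
P_a = ½ × 248.7 × (H − z_c) = 0.5×248.7×7.420 = 922.7 lb/ft.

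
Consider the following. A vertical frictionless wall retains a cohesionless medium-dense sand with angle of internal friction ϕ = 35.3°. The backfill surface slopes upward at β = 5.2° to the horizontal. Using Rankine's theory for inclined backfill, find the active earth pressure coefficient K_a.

K_a = cos β · (cos β − √(cos²β − cos²φ)) / (cos β + √(cos²β − cos²φ)).
cos β = 0.9959, cos φ = 0.8161, √(cos²β − cos²φ) = 0.5707.
K_a = 0.9959 × (0.9959 − 0.5707)/(0.9959 + 0.5707) = 0.2703.

0.270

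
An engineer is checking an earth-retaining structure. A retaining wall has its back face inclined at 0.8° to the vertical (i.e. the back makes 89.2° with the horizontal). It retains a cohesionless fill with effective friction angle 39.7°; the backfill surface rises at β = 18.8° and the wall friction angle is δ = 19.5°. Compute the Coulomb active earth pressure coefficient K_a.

0.257

K_a = sin²(α+φ) / [sin²α · sin(α−δ) · (1 + √{sin(φ+δ)sin(φ−β) / (sin(α−δ)sin(α+β))})²].
With α = 89.2°, φ = 39.7°, δ = 19.5°, β = 18.8°: K_a = 0.2567.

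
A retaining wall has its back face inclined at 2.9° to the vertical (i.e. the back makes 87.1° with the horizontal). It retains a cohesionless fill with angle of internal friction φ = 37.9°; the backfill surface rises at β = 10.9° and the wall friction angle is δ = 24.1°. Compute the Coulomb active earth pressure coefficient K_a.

K_a = sin²(α+φ) / [sin²α · sin(α−δ) · (1 + √{sin(φ+δ)sin(φ−β) / (sin(α−δ)sin(α+β))})²].
With α = 87.1°, φ = 37.9°, δ = 24.1°, β = 10.9°: K_a = 0.2694.

0.269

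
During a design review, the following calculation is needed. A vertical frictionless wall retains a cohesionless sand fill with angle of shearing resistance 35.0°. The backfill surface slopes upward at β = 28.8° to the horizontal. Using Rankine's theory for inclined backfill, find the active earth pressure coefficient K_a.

K_a = cos β · (cos β − √(cos²β − cos²φ)) / (cos β + √(cos²β − cos²φ)).
cos β = 0.8763, cos φ = 0.8192, √(cos²β − cos²φ) = 0.3113.
K_a = 0.8763 × (0.8763 − 0.3113)/(0.8763 + 0.3113) = 0.4169.

0.417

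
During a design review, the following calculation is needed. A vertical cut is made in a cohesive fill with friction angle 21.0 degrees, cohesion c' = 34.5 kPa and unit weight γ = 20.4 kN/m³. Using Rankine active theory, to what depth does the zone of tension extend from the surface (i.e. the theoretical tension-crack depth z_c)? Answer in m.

4.92 m

K_a = tan²(45° − 21.0°/2) = 0.4724; √K_a = 0.6873.
The active pressure is zero where K_a γ z = 2c√K_a, so z_c = 2c/(γ√K_a) = 2×34.5/(20.4×0.6873) = 4.921 m.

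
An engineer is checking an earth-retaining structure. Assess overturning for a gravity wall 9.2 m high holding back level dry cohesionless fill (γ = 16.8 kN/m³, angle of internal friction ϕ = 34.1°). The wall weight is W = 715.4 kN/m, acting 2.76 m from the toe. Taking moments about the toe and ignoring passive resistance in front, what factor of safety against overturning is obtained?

K_a = tan²(45° − 34.1°/2) = 0.2815.
P_a = ½K_aγH² = 0.5×0.2815×16.8×9.2² = 200.2 kN/m, acting at H/3 = 3.067 m above the base.
Overturning moment M_o = P_a × H/3 = 200.2 × 3.067 = 613.8.
Resisting moment M_r = W × 2.76 = 715.4 × 2.76 = 1975.
FS_overturning = M_r/M_o = 1975/613.8 = 3.217.

3.22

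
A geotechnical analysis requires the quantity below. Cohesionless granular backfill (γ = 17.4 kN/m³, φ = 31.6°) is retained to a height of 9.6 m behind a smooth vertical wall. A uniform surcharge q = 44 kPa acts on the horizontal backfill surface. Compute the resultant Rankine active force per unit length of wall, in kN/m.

K_a = tan²(45° − φ/2) = 0.3123.
Soil triangle: ½ K_a γ H² = 0.5×0.3123×17.4×9.6² = 250.4 kN/m.
Surcharge rectangle: K_a q H = 0.3123×44×9.6 = 131.9 kN/m.
Total = 250.4 + 131.9 = 382.4 kN/m.

382 kN/m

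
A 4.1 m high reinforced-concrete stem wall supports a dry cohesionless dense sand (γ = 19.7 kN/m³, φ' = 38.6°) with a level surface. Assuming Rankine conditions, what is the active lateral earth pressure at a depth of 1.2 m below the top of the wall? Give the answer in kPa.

K_a = (1 − sin φ)/(1 + sin φ) = 0.2316.
σ_h = K_a γ z = 0.2316 × 19.7 × 1.2 = 5.475 kPa.

5.48 kPa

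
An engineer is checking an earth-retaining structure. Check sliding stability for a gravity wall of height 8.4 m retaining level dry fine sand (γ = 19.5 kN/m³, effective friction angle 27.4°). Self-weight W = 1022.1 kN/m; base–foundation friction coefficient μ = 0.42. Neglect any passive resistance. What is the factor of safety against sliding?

1.69

K_a = tan²(45° − 27.4°/2) = 0.3697.
P_a = ½K_aγH² = 0.5×0.3697×19.5×8.4² = 254.3 kN/m, acting at H/3 = 2.800 m above the base.
FS_sliding = μW / P_a = 0.42×1022.1 / 254.3 = 1.688.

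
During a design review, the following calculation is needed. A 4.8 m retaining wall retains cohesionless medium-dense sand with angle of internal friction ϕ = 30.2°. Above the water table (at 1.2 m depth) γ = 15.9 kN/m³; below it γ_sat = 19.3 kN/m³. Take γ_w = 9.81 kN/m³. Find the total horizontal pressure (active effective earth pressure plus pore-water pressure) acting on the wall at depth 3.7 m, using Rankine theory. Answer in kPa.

38.7 kPa

K_a = (1 − sin φ)/(1 + sin φ) = 0.3307.
γ' = 19.3 − 9.81 = 9.490 kN/m³.
Effective vertical stress at 3.7 m: σ'_v = 15.9×1.2 + 9.490×2.50 = 42.80 kPa.
σ'_h = K_a σ'_v = 0.3307 × 42.80 = 14.15 kPa; u = γ_w × 2.50 = 24.53 kPa.
Total σ_h = 14.15 + 24.53 = 38.68 kPa.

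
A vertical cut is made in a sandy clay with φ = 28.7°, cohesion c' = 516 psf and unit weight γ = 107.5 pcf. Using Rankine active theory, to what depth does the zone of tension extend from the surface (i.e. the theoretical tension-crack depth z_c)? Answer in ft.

16.2 ft

K_a = tan²(45° − 28.7°/2) = 0.3511; √K_a = 0.5926.
The active pressure is zero where K_a γ z = 2c√K_a, so z_c = 2c/(γ√K_a) = 2×516/(107.5×0.5926) = 16.20 ft.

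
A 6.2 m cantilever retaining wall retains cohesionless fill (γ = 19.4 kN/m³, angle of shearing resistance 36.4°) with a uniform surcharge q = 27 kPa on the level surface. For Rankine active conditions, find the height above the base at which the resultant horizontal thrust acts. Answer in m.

2.39 m

K_a = 0.2552.
Triangular part P₁ = ½K_aγH² = 95.14 at H/3 = 2.067 m; rectangular part P₂ = K_a q H = 42.71 at H/2 = 3.100 m.
ȳ = (P₁·2.067 + P₂·3.100)/(P₁+P₂) = 2.387 m.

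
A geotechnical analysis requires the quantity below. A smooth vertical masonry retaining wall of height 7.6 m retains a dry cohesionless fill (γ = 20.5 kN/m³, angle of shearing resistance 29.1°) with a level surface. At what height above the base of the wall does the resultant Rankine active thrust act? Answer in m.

K_a = 0.3456.
The pressure distribution is triangular, so the resultant acts at H/3 above the base = 7.6/3 = 2.533 m.

2.53 m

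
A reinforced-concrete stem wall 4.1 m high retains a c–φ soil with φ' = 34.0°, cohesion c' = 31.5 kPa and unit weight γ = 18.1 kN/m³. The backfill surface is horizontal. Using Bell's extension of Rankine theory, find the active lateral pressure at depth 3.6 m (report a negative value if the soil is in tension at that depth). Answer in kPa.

-15.1 kPa

K_a = (1 − sin φ)/(1 + sin φ) = 0.2827.
σ_a = K_a γ z − 2c√K_a = 0.2827×18.1×3.6 − 2×31.5×0.5317 = -15.08 kPa.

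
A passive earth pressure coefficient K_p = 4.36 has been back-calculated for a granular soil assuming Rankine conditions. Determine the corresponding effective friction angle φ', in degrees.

K_p = (1+sin φ)/(1−sin φ) ⇒ sin φ = (K_p − 1)/(K_p + 1) = 0.6269.
φ = arcsin(0.6269) = 38.82°.

38.8°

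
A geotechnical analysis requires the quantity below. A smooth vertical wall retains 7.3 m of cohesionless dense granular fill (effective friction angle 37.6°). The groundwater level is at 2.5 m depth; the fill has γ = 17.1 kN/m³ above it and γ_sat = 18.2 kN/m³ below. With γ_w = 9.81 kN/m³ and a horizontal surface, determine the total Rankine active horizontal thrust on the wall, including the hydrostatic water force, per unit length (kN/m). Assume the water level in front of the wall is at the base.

K_a = tan²(45° − φ/2) = 0.2421.
γ' = 18.2 − 9.81 = 8.390 kN/m³. Depth below WT = 4.8 m.
σ'_h at WT = K_a γ d_w = 10.35 kPa; at base = 10.35 + K_a γ' × 4.8 = 20.10 kPa.
P₁ (0–2.5 m) = ½×10.35×2.5 = 12.94. P₂ (2.5–7.3 m) = ½(10.35+20.10)×4.8 = 73.09.
P_w = ½ γ_w h₂² = 0.5×9.81×4.8² = 113.0. Total = 12.94+73.09+113.0 = 199.0 kN/m.

199 kN/m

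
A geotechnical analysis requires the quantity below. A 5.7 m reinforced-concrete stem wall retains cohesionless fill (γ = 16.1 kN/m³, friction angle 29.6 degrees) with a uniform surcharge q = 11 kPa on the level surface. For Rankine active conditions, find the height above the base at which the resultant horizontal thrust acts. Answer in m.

2.08 m

K_a = 0.3387.
Triangular part P₁ = ½K_aγH² = 88.60 at H/3 = 1.900 m; rectangular part P₂ = K_a q H = 21.24 at H/2 = 2.850 m.
ȳ = (P₁·1.900 + P₂·2.850)/(P₁+P₂) = 2.084 m.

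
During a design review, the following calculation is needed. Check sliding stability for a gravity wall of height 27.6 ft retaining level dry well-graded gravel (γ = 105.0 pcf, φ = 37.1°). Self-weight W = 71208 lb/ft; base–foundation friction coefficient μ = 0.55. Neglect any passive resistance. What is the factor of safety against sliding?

K_a = tan²(45° − 37.1°/2) = 0.2475.
P_a = ½K_aγH² = 0.5×0.2475×105.0×27.6² = 9898 lb/ft, acting at H/3 = 9.200 ft above the base.
FS_sliding = μW / P_a = 0.55×71208 / 9898 = 3.957.

3.96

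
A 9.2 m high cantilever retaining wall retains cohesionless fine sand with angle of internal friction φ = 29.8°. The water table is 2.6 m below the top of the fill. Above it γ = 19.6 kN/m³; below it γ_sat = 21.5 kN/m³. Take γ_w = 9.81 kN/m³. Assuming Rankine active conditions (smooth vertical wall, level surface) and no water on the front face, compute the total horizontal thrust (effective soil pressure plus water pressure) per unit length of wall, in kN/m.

434 kN/m

K_a = tan²(45° − φ/2) = 0.3360.
γ' = 21.5 − 9.81 = 11.69 kN/m³. Depth below WT = 6.6 m.
σ'_h at WT = K_a γ d_w = 17.12 kPa; at base = 17.12 + K_a γ' × 6.6 = 43.05 kPa.
P₁ (0–2.6 m) = ½×17.12×2.6 = 22.26. P₂ (2.6–9.2 m) = ½(17.12+43.05)×6.6 = 198.6.
P_w = ½ γ_w h₂² = 0.5×9.81×6.6² = 213.7. Total = 22.26+198.6+213.7 = 434.5 kN/m.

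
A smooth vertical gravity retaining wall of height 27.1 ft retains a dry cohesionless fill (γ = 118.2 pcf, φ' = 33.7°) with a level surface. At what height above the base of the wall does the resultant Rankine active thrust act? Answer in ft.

K_a = 0.2863.
The pressure distribution is triangular, so the resultant acts at H/3 above the base = 27.1/3 = 9.033 ft.

9.03 ft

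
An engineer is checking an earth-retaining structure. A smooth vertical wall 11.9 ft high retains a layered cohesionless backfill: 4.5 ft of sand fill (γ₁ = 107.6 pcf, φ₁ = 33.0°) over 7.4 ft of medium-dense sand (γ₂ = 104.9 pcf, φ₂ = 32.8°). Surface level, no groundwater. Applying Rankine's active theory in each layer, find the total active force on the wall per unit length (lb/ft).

K_a1 = tan²(45°−33.0°/2) = 0.2948; K_a2 = tan²(45°−32.8°/2) = 0.2973.
Layer 1: σ at base = K_a1 γ₁ h₁ = 142.7 psf; P₁ = ½×142.7×4.5 = 321.2.
Layer 2: σ_v at top = γ₁h₁ = 484.2; σ_h top = K_a2×484.2 = 143.9; σ_h base = K_a2×(484.2+104.9×7.4) = 374.7.
P₂ = ½(143.9+374.7)×7.4 = 1919. Total P_a = 321.2+1919 = 2240 lb/ft.

2240 lb/ft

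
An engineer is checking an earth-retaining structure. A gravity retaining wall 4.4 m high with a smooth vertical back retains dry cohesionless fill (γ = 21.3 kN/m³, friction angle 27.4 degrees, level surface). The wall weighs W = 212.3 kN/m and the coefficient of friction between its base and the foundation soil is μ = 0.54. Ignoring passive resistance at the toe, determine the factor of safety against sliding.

K_a = tan²(45° − 27.4°/2) = 0.3697.
P_a = ½K_aγH² = 0.5×0.3697×21.3×4.4² = 76.22 kN/m, acting at H/3 = 1.467 m above the base.
FS_sliding = μW / P_a = 0.54×212.3 / 76.22 = 1.504.

1.50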